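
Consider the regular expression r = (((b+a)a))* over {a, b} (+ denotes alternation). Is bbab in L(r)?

no

bbab cannot be split into zero or more pieces each matching ((b+a)a).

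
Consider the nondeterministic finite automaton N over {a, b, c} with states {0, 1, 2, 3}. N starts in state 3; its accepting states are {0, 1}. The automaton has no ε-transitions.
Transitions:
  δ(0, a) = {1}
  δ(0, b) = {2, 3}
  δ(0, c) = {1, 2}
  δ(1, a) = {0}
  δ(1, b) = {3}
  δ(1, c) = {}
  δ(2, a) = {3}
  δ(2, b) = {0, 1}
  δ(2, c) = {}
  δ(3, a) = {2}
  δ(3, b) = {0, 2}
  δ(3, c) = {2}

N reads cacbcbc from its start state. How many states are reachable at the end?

2

Start: {3}
read c: {2}
read a: {3}
read c: {2}
read b: {0, 1}
read c: {1, 2}
read b: {0, 1, 3}
read c: {1, 2}
Final reachable set {1, 2} has 2 states.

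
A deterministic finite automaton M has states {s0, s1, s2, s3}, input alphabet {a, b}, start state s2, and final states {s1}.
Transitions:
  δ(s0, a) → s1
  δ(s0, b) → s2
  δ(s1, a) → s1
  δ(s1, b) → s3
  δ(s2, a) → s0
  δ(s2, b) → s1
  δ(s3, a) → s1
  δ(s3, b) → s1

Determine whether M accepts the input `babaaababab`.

s2 --b--> s1
s1 --a--> s1
s1 --b--> s3
s3 --a--> s1
s1 --a--> s1
s1 --a--> s1
s1 --b--> s3
s3 --a--> s1
s1 --b--> s3
s3 --a--> s1
s1 --b--> s3
End in state s3, which is not an accepting state.

rejected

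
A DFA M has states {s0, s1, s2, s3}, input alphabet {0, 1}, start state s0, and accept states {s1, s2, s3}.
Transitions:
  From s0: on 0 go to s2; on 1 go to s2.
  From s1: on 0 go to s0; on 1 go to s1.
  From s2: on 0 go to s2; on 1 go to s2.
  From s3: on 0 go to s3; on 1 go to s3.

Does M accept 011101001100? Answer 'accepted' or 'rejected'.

s0 --0--> s2
s2 --1--> s2
s2 --1--> s2
s2 --1--> s2
s2 --0--> s2
s2 --1--> s2
s2 --0--> s2
s2 --0--> s2
s2 --1--> s2
s2 --1--> s2
s2 --0--> s2
s2 --0--> s2
End in state s2, which is an accepting state.

accepted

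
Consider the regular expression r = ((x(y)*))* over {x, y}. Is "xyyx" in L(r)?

Split into 2 pieces xyy · x; each matches (x(y)*).

yes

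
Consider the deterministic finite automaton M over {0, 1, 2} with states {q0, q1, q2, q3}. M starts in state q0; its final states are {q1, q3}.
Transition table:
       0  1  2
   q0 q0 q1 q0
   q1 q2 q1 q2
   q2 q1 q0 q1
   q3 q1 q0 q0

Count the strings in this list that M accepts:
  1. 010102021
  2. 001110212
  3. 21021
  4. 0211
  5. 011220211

4

010102021: accepted
001110212: rejected
21021: accepted
0211: accepted
011220211: accepted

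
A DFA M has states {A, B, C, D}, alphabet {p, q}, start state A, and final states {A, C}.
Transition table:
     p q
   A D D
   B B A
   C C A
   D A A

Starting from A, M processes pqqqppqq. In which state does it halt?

A

A --p--> D
D --q--> A
A --q--> D
D --q--> A
A --p--> D
D --p--> A
A --q--> D
D --q--> A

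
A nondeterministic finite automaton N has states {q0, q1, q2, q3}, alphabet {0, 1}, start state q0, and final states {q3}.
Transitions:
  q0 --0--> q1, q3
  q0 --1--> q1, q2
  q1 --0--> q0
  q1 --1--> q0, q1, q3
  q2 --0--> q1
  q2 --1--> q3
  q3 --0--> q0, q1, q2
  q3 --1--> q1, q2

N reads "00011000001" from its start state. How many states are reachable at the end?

4

Start: {q0}
read 0: {q1, q3}
read 0: {q0, q1, q2}
read 0: {q0, q1, q3}
read 1: {q0, q1, q2, q3}
read 1: {q0, q1, q2, q3}
read 0: {q0, q1, q2, q3}
read 0: {q0, q1, q2, q3}
read 0: {q0, q1, q2, q3}
read 0: {q0, q1, q2, q3}
read 0: {q0, q1, q2, q3}
read 1: {q0, q1, q2, q3}
Final reachable set {q0, q1, q2, q3} has 4 states.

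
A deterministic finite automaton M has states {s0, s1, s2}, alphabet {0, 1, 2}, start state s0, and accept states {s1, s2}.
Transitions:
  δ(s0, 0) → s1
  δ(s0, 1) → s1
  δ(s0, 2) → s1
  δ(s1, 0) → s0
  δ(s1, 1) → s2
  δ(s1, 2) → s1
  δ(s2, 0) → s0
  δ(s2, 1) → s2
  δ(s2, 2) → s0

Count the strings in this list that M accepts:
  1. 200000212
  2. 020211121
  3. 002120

200000212: rejected
020211121: accepted
002120: accepted

2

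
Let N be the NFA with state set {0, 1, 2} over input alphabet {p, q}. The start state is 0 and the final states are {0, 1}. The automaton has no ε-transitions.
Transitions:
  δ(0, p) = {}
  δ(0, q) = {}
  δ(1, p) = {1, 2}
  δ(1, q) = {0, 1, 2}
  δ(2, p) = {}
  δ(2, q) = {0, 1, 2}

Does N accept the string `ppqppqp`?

rejected

Start: {0}
read p: {}
The reachable set is empty and stays empty for the remaining 6 symbols.
Reachable ∩ accepting = {} — empty.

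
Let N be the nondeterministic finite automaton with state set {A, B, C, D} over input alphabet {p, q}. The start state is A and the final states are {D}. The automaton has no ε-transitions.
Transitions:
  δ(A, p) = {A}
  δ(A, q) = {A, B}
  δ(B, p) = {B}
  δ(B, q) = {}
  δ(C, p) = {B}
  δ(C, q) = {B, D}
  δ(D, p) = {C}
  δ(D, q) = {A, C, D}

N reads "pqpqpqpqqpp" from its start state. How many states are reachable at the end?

Start: {A}
read p: {A}
read q: {A, B}
read p: {A, B}
read q: {A, B}
read p: {A, B}
read q: {A, B}
read p: {A, B}
read q: {A, B}
read q: {A, B}
read p: {A, B}
read p: {A, B}
Final reachable set {A, B} has 2 states.

2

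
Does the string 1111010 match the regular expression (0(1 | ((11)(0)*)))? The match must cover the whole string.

No split of 1111010 into u·v has 0 matching u and (1|((11)(0)*)) matching v.

no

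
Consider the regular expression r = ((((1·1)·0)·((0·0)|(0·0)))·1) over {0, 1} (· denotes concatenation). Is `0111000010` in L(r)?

No split of 0111000010 into u·v has (((1·1)·0)·((0·0)|(0·0))) matching u and 1 matching v.

no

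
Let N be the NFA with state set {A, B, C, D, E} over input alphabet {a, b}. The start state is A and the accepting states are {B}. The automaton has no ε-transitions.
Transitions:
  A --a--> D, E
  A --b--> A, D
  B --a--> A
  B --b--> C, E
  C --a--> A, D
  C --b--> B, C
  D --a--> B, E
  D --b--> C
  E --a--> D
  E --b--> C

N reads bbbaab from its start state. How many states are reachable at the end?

Start: {A}
read b: {A, D}
read b: {A, C, D}
read b: {A, B, C, D}
read a: {A, B, D, E}
read a: {A, B, D, E}
read b: {A, C, D, E}
Final reachable set {A, C, D, E} has 4 states.

4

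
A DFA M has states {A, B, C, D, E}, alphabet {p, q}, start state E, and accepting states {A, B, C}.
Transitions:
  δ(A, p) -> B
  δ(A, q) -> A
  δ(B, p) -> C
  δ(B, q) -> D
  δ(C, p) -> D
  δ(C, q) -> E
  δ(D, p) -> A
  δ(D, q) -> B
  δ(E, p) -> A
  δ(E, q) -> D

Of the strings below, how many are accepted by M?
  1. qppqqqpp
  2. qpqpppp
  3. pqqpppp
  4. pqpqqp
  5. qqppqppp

5

qppqqqpp: accepted
qpqpppp: accepted
pqqpppp: accepted
pqpqqp: accepted
qqppqppp: accepted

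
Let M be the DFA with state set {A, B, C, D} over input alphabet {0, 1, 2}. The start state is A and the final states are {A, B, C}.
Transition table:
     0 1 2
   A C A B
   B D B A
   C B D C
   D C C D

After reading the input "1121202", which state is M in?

A --1--> A
A --1--> A
A --2--> B
B --1--> B
B --2--> A
A --0--> C
C --2--> C

C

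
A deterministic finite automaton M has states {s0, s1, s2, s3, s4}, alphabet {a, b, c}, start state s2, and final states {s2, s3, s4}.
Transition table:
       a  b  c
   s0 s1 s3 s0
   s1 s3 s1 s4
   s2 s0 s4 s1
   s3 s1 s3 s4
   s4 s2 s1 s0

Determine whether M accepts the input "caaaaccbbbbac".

accepted

s2 --c--> s1
s1 --a--> s3
s3 --a--> s1
s1 --a--> s3
s3 --a--> s1
s1 --c--> s4
s4 --c--> s0
s0 --b--> s3
s3 --b--> s3
s3 --b--> s3
s3 --b--> s3
s3 --a--> s1
s1 --c--> s4
End in state s4, which is an accepting state.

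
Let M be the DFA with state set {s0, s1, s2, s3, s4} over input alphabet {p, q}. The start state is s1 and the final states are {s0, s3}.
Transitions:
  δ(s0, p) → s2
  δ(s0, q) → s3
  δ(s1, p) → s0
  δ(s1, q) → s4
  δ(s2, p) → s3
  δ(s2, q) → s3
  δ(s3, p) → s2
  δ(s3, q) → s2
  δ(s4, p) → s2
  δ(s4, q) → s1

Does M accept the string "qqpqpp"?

accepted

s1 --q--> s4
s4 --q--> s1
s1 --p--> s0
s0 --q--> s3
s3 --p--> s2
s2 --p--> s3
End in state s3, which is an accepting state.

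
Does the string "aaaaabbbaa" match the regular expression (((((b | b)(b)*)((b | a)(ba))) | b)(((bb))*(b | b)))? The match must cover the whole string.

no

No split of aaaaabbbaa into u·v has ((((b|b)(b)*)((b|a)(ba)))|b) matching u and (((bb))*(b|b)) matching v.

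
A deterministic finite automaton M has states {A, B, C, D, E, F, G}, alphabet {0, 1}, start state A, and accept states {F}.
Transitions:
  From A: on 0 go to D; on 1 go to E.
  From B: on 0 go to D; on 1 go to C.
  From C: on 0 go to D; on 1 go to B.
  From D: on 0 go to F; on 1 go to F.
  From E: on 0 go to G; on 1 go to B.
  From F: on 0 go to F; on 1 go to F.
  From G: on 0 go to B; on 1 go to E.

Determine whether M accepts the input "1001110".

rejected

A --1--> E
E --0--> G
G --0--> B
B --1--> C
C --1--> B
B --1--> C
C --0--> D
End in state D, which is not an accepting state.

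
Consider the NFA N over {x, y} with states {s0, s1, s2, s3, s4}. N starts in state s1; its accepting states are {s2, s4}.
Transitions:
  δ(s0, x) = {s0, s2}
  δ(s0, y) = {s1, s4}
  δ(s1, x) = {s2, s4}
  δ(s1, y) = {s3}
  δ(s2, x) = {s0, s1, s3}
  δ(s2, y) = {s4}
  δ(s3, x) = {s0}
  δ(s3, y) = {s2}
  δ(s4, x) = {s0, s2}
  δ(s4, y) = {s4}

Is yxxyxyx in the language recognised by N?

accepted

Start: {s1}
read y: {s3}
read x: {s0}
read x: {s0, s2}
read y: {s1, s4}
read x: {s0, s2, s4}
read y: {s1, s4}
read x: {s0, s2, s4}
Reachable ∩ accepting = {s2, s4} — nonempty.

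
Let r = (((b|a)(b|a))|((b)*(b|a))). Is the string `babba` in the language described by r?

no

Neither ((b|a)(b|a)) nor ((b)*(b|a)) matches babba.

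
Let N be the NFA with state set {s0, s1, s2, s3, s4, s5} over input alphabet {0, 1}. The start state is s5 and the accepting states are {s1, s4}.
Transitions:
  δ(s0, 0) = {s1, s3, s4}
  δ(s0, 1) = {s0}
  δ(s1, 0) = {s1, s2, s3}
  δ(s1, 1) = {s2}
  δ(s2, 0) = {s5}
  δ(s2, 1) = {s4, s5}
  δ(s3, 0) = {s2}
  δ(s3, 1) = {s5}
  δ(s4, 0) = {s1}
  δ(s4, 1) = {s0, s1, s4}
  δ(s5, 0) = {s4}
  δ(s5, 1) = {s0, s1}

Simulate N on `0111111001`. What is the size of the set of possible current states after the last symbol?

Start: {s5}
read 0: {s4}
read 1: {s0, s1, s4}
read 1: {s0, s1, s2, s4}
read 1: {s0, s1, s2, s4, s5}
read 1: {s0, s1, s2, s4, s5}
read 1: {s0, s1, s2, s4, s5}
read 1: {s0, s1, s2, s4, s5}
read 0: {s1, s2, s3, s4, s5}
read 0: {s1, s2, s3, s4, s5}
read 1: {s0, s1, s2, s4, s5}
Final reachable set {s0, s1, s2, s4, s5} has 5 states.

5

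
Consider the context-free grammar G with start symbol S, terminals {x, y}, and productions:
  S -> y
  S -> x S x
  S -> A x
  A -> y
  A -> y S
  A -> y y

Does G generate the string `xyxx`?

yes

S ⇒ xSx ⇒ xAxx ⇒ xyxx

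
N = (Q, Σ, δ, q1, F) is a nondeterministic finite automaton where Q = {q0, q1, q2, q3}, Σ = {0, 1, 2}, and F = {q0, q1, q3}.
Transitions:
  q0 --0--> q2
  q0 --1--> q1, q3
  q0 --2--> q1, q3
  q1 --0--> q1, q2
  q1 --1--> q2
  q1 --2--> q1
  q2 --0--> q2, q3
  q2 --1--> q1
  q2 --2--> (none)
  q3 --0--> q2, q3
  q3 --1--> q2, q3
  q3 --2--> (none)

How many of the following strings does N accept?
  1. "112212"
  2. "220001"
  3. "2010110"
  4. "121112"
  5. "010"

3

"112212": rejected
"220001": accepted
"2010110": accepted
"121112": rejected
"010": accepted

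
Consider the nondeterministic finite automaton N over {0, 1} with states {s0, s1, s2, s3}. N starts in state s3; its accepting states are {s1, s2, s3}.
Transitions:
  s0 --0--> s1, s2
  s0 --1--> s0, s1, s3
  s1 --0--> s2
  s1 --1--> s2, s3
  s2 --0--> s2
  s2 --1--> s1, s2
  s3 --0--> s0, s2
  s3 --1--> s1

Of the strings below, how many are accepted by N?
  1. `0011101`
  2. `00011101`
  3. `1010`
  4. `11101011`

`0011101`: accepted
`00011101`: accepted
`1010`: accepted
`11101011`: accepted

4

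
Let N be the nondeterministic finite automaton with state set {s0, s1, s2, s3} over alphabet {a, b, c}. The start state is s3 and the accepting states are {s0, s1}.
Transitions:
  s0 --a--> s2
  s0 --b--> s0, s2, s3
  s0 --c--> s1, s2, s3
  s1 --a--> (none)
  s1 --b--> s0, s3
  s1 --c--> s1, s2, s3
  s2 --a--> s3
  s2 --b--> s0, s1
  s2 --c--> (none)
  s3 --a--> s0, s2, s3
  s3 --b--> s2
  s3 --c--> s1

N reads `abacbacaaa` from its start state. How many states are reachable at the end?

Start: {s3}
read a: {s0, s2, s3}
read b: {s0, s1, s2, s3}
read a: {s0, s2, s3}
read c: {s1, s2, s3}
read b: {s0, s1, s2, s3}
read a: {s0, s2, s3}
read c: {s1, s2, s3}
read a: {s0, s2, s3}
read a: {s0, s2, s3}
read a: {s0, s2, s3}
Final reachable set {s0, s2, s3} has 3 states.

3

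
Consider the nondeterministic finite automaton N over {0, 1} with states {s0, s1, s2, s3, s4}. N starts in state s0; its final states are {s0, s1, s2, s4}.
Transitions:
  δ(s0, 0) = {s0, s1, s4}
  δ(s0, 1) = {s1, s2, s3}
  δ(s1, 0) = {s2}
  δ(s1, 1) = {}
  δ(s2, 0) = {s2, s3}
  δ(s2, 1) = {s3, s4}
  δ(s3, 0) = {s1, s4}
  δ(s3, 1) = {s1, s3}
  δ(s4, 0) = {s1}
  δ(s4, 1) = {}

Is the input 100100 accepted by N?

accepted

Start: {s0}
read 1: {s1, s2, s3}
read 0: {s1, s2, s3, s4}
read 0: {s1, s2, s3, s4}
read 1: {s1, s3, s4}
read 0: {s1, s2, s4}
read 0: {s1, s2, s3}
Reachable ∩ accepting = {s1, s2} — nonempty.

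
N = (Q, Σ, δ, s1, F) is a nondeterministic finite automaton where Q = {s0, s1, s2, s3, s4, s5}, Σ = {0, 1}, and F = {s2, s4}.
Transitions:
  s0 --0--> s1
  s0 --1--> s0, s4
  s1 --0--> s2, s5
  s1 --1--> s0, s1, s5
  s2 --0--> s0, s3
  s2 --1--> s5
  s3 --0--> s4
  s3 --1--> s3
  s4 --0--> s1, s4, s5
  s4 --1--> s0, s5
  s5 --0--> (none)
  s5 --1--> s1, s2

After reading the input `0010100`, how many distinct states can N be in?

Start: {s1}
read 0: {s2, s5}
read 0: {s0, s3}
read 1: {s0, s3, s4}
read 0: {s1, s4, s5}
read 1: {s0, s1, s2, s5}
read 0: {s0, s1, s2, s3, s5}
read 0: {s0, s1, s2, s3, s4, s5}
Final reachable set {s0, s1, s2, s3, s4, s5} has 6 states.

6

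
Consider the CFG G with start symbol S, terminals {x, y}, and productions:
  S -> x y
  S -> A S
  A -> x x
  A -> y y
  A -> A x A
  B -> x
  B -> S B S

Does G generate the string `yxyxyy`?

no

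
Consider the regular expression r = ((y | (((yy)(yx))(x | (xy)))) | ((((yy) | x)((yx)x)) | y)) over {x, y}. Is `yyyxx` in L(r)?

yes

The left alternative (y|(((yy)(yx))(x|(xy)))) matches yyyxx.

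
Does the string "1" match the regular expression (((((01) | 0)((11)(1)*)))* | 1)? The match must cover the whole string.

yes

The right alternative 1 matches 1.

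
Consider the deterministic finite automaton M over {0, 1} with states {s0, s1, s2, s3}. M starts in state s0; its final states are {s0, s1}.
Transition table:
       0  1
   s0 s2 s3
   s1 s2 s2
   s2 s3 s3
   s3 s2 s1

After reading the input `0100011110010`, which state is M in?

s0 --0--> s2
s2 --1--> s3
s3 --0--> s2
s2 --0--> s3
s3 --0--> s2
s2 --1--> s3
s3 --1--> s1
s1 --1--> s2
s2 --1--> s3
s3 --0--> s2
s2 --0--> s3
s3 --1--> s1
s1 --0--> s2

s2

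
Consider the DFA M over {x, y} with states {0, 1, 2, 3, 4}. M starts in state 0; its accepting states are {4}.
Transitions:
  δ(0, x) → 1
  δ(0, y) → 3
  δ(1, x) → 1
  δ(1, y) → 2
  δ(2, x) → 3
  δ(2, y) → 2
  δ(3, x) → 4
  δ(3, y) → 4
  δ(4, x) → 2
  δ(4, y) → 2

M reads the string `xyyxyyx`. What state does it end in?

3

0 --x--> 1
1 --y--> 2
2 --y--> 2
2 --x--> 3
3 --y--> 4
4 --y--> 2
2 --x--> 3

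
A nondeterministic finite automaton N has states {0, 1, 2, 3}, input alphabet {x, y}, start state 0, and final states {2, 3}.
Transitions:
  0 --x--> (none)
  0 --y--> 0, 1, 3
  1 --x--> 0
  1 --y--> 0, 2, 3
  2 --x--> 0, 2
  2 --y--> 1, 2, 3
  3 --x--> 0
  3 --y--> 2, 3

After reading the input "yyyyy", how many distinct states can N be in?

4

Start: {0}
read y: {0, 1, 3}
read y: {0, 1, 2, 3}
read y: {0, 1, 2, 3}
read y: {0, 1, 2, 3}
read y: {0, 1, 2, 3}
Final reachable set {0, 1, 2, 3} has 4 states.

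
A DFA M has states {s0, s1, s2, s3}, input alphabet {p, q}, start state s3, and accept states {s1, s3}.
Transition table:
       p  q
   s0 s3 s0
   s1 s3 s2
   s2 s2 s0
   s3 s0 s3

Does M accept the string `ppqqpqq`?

rejected

s3 --p--> s0
s0 --p--> s3
s3 --q--> s3
s3 --q--> s3
s3 --p--> s0
s0 --q--> s0
s0 --q--> s0
End in state s0, which is not an accepting state.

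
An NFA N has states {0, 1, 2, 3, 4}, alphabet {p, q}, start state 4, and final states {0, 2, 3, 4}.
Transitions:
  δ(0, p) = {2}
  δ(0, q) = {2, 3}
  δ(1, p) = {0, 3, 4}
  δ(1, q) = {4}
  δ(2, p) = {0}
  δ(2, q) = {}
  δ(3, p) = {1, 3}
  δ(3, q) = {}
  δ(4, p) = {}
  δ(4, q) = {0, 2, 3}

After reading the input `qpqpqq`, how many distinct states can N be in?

Start: {4}
read q: {0, 2, 3}
read p: {0, 1, 2, 3}
read q: {2, 3, 4}
read p: {0, 1, 3}
read q: {2, 3, 4}
read q: {0, 2, 3}
Final reachable set {0, 2, 3} has 3 states.

3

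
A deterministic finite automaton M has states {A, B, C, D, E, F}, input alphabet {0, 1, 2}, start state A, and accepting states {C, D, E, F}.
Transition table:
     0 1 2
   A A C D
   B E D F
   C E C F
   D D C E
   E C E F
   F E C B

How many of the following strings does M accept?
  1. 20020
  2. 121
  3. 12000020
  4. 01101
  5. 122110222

20020: accepted
121: accepted
12000020: accepted
01101: accepted
122110222: accepted

5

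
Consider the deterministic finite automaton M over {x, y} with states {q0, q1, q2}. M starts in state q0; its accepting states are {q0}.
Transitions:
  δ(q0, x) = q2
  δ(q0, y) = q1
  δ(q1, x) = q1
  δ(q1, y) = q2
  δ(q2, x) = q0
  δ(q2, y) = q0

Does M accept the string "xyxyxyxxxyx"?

q0 --x--> q2
q2 --y--> q0
q0 --x--> q2
q2 --y--> q0
q0 --x--> q2
q2 --y--> q0
q0 --x--> q2
q2 --x--> q0
q0 --x--> q2
q2 --y--> q0
q0 --x--> q2
End in state q2, which is not an accepting state.

rejected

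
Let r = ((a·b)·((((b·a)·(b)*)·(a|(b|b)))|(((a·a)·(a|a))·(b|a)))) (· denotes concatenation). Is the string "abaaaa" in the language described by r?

Split as ab·aaaa: (a·b) matches ab and ((((b·a)·(b)*)·(a|(b|b)))|(((a·a)·(a|a))·(b|a))) matches aaaa.

yes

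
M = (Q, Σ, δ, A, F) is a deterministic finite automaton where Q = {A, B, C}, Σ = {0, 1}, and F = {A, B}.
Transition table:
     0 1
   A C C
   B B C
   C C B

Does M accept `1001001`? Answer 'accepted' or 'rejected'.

A --1--> C
C --0--> C
C --0--> C
C --1--> B
B --0--> B
B --0--> B
B --1--> C
End in state C, which is not an accepting state.

rejected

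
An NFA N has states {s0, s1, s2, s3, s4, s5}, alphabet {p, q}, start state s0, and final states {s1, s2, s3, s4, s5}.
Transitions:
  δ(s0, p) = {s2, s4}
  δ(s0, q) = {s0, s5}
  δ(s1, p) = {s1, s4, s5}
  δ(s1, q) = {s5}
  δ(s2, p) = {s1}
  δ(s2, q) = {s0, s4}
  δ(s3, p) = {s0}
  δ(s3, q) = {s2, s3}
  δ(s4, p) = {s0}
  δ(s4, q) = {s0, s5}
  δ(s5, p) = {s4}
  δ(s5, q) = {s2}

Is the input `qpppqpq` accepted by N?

Start: {s0}
read q: {s0, s5}
read p: {s2, s4}
read p: {s0, s1}
read p: {s1, s2, s4, s5}
read q: {s0, s2, s4, s5}
read p: {s0, s1, s2, s4}
read q: {s0, s4, s5}
Reachable ∩ accepting = {s4, s5} — nonempty.

accepted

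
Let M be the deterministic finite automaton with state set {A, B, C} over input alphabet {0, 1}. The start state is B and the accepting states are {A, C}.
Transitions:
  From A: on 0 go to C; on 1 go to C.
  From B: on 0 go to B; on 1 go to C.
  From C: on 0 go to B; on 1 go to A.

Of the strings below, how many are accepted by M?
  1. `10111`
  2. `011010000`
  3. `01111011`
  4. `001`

`10111`: accepted
`011010000`: rejected
`01111011`: accepted
`001`: accepted

3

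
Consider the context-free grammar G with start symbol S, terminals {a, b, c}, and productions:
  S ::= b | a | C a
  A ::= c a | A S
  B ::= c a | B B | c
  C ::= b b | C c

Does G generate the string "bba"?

yes

S ⇒ Ca ⇒ bba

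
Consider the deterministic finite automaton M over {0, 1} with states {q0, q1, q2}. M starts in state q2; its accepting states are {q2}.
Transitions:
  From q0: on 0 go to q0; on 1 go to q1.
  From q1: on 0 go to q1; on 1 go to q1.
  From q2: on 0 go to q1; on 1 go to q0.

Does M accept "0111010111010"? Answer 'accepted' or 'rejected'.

rejected

q2 --0--> q1
q1 --1--> q1
q1 --1--> q1
q1 --1--> q1
q1 --0--> q1
q1 --1--> q1
q1 --0--> q1
q1 --1--> q1
q1 --1--> q1
q1 --1--> q1
q1 --0--> q1
q1 --1--> q1
q1 --0--> q1
End in state q1, which is not an accepting state.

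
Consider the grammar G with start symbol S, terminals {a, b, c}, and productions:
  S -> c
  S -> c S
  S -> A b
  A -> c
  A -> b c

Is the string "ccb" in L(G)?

S ⇒ cS ⇒ cAb ⇒ ccb

yes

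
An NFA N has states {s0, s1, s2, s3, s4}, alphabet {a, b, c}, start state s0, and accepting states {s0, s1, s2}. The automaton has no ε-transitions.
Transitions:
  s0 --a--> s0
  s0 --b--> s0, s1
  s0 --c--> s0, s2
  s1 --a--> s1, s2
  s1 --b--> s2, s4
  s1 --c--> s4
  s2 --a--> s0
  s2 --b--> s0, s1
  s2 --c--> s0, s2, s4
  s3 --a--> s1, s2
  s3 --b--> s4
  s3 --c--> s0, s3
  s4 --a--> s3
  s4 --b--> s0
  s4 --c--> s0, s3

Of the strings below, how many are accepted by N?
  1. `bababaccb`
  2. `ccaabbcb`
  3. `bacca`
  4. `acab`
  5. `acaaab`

5

`bababaccb`: accepted
`ccaabbcb`: accepted
`bacca`: accepted
`acab`: accepted
`acaaab`: accepted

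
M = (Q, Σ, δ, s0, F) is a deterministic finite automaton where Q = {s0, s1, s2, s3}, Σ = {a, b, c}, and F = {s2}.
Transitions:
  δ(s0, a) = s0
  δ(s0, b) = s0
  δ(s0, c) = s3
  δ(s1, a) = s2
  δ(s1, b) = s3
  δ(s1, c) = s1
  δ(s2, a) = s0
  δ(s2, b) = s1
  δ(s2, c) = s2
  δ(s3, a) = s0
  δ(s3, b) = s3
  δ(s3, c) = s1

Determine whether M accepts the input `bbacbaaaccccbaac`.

rejected

s0 --b--> s0
s0 --b--> s0
s0 --a--> s0
s0 --c--> s3
s3 --b--> s3
s3 --a--> s0
s0 --a--> s0
s0 --a--> s0
s0 --c--> s3
s3 --c--> s1
s1 --c--> s1
s1 --c--> s1
s1 --b--> s3
s3 --a--> s0
s0 --a--> s0
s0 --c--> s3
End in state s3, which is not an accepting state.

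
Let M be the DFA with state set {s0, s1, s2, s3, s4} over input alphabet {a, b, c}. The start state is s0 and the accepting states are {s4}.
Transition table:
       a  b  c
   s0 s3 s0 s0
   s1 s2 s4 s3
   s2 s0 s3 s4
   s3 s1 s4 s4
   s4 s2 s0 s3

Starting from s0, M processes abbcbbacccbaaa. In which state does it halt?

s2

s0 --a--> s3
s3 --b--> s4
s4 --b--> s0
s0 --c--> s0
s0 --b--> s0
s0 --b--> s0
s0 --a--> s3
s3 --c--> s4
s4 --c--> s3
s3 --c--> s4
s4 --b--> s0
s0 --a--> s3
s3 --a--> s1
s1 --a--> s2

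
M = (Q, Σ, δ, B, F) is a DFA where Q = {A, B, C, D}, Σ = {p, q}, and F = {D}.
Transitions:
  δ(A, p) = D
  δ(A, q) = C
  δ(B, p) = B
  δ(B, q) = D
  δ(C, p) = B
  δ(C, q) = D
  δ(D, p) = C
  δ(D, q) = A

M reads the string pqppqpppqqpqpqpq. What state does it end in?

B --p--> B
B --q--> D
D --p--> C
C --p--> B
B --q--> D
D --p--> C
C --p--> B
B --p--> B
B --q--> D
D --q--> A
A --p--> D
D --q--> A
A --p--> D
D --q--> A
A --p--> D
D --q--> A

A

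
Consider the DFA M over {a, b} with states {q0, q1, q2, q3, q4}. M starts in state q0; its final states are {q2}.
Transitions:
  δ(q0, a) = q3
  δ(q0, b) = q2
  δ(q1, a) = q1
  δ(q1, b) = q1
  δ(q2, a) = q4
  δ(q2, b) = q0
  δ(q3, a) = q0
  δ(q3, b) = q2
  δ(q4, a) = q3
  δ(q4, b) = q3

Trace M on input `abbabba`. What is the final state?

q0 --a--> q3
q3 --b--> q2
q2 --b--> q0
q0 --a--> q3
q3 --b--> q2
q2 --b--> q0
q0 --a--> q3

q3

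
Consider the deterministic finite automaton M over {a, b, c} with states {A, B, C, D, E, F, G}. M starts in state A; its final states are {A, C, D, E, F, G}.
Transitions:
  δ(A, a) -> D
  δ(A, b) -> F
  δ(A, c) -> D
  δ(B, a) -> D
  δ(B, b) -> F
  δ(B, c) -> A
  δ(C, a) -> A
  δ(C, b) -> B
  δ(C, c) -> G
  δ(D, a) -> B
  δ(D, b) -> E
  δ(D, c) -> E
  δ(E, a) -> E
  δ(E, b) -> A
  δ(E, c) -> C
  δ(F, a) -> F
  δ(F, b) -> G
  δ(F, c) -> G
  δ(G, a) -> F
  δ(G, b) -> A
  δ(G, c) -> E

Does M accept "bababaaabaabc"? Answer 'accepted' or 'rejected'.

accepted

A --b--> F
F --a--> F
F --b--> G
G --a--> F
F --b--> G
G --a--> F
F --a--> F
F --a--> F
F --b--> G
G --a--> F
F --a--> F
F --b--> G
G --c--> E
End in state E, which is an accepting state.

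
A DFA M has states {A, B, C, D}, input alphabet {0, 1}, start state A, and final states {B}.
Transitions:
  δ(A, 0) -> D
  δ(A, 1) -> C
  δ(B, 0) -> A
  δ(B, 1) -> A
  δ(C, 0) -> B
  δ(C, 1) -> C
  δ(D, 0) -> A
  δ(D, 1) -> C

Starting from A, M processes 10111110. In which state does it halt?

B

A --1--> C
C --0--> B
B --1--> A
A --1--> C
C --1--> C
C --1--> C
C --1--> C
C --0--> B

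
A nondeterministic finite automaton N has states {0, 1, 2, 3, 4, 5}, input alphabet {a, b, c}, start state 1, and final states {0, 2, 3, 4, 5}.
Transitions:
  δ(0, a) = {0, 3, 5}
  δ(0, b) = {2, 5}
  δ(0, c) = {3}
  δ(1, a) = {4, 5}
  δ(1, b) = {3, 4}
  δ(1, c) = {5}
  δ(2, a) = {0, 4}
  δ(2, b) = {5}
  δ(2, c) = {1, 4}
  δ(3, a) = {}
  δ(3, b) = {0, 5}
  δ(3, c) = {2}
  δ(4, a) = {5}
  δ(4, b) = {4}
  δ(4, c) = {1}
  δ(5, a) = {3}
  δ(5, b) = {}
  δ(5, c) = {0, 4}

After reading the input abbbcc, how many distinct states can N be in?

1

Start: {1}
read a: {4, 5}
read b: {4}
read b: {4}
read b: {4}
read c: {1}
read c: {5}
Final reachable set {5} has 1 state.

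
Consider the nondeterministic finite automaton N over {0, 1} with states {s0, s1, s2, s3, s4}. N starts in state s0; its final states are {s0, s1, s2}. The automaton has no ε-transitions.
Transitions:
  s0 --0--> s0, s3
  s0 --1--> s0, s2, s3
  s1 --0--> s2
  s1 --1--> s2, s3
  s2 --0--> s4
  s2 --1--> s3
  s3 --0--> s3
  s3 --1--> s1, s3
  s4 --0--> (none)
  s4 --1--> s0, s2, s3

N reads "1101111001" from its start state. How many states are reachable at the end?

4

Start: {s0}
read 1: {s0, s2, s3}
read 1: {s0, s1, s2, s3}
read 0: {s0, s2, s3, s4}
read 1: {s0, s1, s2, s3}
read 1: {s0, s1, s2, s3}
read 1: {s0, s1, s2, s3}
read 1: {s0, s1, s2, s3}
read 0: {s0, s2, s3, s4}
read 0: {s0, s3, s4}
read 1: {s0, s1, s2, s3}
Final reachable set {s0, s1, s2, s3} has 4 states.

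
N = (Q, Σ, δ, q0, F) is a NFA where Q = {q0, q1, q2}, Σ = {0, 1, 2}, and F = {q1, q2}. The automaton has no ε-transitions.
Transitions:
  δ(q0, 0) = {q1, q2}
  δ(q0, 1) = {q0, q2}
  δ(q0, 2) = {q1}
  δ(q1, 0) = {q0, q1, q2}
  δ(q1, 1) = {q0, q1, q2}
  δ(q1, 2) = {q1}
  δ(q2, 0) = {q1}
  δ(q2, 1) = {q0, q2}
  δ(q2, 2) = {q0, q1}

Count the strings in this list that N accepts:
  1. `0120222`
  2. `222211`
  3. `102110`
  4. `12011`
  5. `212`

5

`0120222`: accepted
`222211`: accepted
`102110`: accepted
`12011`: accepted
`212`: accepted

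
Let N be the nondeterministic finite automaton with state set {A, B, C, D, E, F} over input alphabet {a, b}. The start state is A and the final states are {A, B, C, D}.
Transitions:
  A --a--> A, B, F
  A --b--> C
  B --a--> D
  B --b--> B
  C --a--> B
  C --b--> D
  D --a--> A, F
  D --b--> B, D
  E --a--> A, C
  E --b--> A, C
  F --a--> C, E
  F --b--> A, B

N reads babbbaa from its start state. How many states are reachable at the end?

Start: {A}
read b: {C}
read a: {B}
read b: {B}
read b: {B}
read b: {B}
read a: {D}
read a: {A, F}
Final reachable set {A, F} has 2 states.

2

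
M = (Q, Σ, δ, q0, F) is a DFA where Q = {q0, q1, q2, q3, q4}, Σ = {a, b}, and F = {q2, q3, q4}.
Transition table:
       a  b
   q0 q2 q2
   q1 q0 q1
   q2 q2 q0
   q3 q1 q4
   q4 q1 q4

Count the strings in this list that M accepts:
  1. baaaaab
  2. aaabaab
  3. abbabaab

0

baaaaab: rejected
aaabaab: rejected
abbabaab: rejected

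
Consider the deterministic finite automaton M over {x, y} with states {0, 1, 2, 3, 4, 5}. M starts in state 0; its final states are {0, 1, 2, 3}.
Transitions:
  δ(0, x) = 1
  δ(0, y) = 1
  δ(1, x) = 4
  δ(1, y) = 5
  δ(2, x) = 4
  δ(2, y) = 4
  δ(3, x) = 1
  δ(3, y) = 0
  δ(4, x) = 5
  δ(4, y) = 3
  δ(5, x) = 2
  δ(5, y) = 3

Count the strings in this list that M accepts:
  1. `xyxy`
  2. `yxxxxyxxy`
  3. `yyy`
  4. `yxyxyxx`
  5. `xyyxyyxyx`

`xyxy`: rejected
`yxxxxyxxy`: accepted
`yyy`: accepted
`yxyxyxx`: rejected
`xyyxyyxyx`: accepted

3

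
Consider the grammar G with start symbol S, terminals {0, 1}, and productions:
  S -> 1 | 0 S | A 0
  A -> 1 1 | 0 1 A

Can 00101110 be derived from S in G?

S ⇒ 0S ⇒ 0A0 ⇒ 001A0 ⇒ 00101A0 ⇒ 00101110

yes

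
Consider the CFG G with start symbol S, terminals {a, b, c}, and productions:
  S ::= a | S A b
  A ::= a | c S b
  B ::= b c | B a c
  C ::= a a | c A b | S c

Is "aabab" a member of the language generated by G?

yes

S ⇒ SAb ⇒ SAbAb ⇒ aAbAb ⇒ aabAb ⇒ aabab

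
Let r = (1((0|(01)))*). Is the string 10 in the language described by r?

yes

Split as 1·0: 1 matches 1 and ((0|(01)))* matches 0.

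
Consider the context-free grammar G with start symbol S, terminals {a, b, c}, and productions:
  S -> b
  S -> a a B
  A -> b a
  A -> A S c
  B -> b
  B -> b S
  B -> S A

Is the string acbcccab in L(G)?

no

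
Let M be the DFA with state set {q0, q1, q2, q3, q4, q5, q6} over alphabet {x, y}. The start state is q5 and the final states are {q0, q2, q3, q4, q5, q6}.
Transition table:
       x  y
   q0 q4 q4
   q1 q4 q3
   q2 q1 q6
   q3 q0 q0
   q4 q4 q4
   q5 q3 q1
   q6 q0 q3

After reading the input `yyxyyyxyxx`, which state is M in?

q5 --y--> q1
q1 --y--> q3
q3 --x--> q0
q0 --y--> q4
q4 --y--> q4
q4 --y--> q4
q4 --x--> q4
q4 --y--> q4
q4 --x--> q4
q4 --x--> q4

q4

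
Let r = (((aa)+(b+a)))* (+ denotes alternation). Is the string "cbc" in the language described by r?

cbc cannot be split into zero or more pieces each matching ((aa)+(b+a)).

no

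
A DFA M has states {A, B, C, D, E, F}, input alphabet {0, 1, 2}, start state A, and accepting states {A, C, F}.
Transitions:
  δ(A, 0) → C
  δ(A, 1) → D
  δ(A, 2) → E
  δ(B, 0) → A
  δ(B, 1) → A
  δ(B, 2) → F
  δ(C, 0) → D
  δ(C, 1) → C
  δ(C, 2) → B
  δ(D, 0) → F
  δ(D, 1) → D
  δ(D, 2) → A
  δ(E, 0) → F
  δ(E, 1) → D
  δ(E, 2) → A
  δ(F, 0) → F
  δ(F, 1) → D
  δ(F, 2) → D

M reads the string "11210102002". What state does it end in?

A --1--> D
D --1--> D
D --2--> A
A --1--> D
D --0--> F
F --1--> D
D --0--> F
F --2--> D
D --0--> F
F --0--> F
F --2--> D

D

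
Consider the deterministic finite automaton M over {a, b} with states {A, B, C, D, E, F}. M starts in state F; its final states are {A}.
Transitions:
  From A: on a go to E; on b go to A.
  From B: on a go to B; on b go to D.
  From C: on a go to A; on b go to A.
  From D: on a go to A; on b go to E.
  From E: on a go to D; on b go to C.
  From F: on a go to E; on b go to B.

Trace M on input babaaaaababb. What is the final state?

A

F --b--> B
B --a--> B
B --b--> D
D --a--> A
A --a--> E
E --a--> D
D --a--> A
A --a--> E
E --b--> C
C --a--> A
A --b--> A
A --b--> A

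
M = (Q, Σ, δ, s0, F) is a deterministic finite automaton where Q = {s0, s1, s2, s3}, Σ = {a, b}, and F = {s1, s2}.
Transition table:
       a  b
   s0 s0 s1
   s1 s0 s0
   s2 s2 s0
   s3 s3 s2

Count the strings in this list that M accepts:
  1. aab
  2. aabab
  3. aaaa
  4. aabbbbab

aab: accepted
aabab: accepted
aaaa: rejected
aabbbbab: accepted

3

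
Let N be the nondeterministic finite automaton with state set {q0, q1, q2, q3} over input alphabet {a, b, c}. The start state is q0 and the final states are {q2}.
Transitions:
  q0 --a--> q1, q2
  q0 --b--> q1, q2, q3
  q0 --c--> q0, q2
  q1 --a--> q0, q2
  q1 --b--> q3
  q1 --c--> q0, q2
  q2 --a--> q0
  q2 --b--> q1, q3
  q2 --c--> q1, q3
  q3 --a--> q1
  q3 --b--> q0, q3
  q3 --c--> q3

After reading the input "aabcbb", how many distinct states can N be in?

4

Start: {q0}
read a: {q1, q2}
read a: {q0, q2}
read b: {q1, q2, q3}
read c: {q0, q1, q2, q3}
read b: {q0, q1, q2, q3}
read b: {q0, q1, q2, q3}
Final reachable set {q0, q1, q2, q3} has 4 states.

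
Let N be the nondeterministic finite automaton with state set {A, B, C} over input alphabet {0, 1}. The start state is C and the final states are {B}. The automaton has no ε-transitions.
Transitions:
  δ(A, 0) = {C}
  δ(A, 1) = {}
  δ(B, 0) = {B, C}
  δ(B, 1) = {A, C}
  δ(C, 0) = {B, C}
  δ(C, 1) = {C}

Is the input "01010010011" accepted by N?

rejected

Start: {C}
read 0: {B, C}
read 1: {A, C}
read 0: {B, C}
read 1: {A, C}
read 0: {B, C}
read 0: {B, C}
read 1: {A, C}
read 0: {B, C}
read 0: {B, C}
read 1: {A, C}
read 1: {C}
Reachable ∩ accepting = {} — empty.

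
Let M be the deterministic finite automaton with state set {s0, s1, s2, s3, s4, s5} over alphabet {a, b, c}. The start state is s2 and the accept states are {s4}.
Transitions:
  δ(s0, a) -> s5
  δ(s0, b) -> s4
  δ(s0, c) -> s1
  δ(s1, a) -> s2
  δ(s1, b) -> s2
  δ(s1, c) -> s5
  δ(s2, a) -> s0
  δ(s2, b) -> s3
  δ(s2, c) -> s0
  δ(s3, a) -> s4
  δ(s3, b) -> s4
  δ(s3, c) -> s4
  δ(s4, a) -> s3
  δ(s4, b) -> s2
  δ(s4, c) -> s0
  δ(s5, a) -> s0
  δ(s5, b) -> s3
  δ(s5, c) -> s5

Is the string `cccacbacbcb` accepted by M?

s2 --c--> s0
s0 --c--> s1
s1 --c--> s5
s5 --a--> s0
s0 --c--> s1
s1 --b--> s2
s2 --a--> s0
s0 --c--> s1
s1 --b--> s2
s2 --c--> s0
s0 --b--> s4
End in state s4, which is an accepting state.

accepted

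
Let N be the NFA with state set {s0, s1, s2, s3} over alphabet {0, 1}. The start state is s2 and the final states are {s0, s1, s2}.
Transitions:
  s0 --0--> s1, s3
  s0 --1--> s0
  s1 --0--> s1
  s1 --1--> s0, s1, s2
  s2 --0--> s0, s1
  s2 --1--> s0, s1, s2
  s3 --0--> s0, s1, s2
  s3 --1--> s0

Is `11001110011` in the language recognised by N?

accepted

Start: {s2}
read 1: {s0, s1, s2}
read 1: {s0, s1, s2}
read 0: {s0, s1, s3}
read 0: {s0, s1, s2, s3}
read 1: {s0, s1, s2}
read 1: {s0, s1, s2}
read 1: {s0, s1, s2}
read 0: {s0, s1, s3}
read 0: {s0, s1, s2, s3}
read 1: {s0, s1, s2}
read 1: {s0, s1, s2}
Reachable ∩ accepting = {s0, s1, s2} — nonempty.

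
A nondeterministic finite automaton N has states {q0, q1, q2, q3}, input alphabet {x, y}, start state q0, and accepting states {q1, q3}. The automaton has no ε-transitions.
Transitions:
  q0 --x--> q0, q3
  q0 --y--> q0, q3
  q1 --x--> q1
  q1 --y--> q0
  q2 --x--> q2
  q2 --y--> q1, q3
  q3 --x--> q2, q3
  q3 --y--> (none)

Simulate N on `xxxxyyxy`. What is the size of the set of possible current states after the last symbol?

3

Start: {q0}
read x: {q0, q3}
read x: {q0, q2, q3}
read x: {q0, q2, q3}
read x: {q0, q2, q3}
read y: {q0, q1, q3}
read y: {q0, q3}
read x: {q0, q2, q3}
read y: {q0, q1, q3}
Final reachable set {q0, q1, q3} has 3 states.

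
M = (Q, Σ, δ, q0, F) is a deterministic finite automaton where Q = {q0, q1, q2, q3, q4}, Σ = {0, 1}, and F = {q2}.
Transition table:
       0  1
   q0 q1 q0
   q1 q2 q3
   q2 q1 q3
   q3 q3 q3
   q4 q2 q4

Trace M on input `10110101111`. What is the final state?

q3

q0 --1--> q0
q0 --0--> q1
q1 --1--> q3
q3 --1--> q3
q3 --0--> q3
q3 --1--> q3
q3 --0--> q3
q3 --1--> q3
q3 --1--> q3
q3 --1--> q3
q3 --1--> q3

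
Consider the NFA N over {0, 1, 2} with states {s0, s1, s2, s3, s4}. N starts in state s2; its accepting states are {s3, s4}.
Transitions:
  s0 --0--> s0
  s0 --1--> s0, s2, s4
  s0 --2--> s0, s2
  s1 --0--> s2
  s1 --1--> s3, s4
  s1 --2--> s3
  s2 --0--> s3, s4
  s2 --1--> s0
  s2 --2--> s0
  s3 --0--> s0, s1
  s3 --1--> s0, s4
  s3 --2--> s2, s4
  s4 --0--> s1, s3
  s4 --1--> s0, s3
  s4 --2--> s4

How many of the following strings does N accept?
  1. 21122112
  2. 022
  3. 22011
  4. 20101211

21122112: accepted
022: accepted
22011: accepted
20101211: accepted

4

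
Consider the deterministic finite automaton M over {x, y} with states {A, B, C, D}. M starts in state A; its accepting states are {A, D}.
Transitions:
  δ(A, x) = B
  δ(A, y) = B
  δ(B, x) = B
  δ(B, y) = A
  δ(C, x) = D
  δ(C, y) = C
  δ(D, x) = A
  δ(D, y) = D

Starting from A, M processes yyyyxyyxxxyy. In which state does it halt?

B

A --y--> B
B --y--> A
A --y--> B
B --y--> A
A --x--> B
B --y--> A
A --y--> B
B --x--> B
B --x--> B
B --x--> B
B --y--> A
A --y--> B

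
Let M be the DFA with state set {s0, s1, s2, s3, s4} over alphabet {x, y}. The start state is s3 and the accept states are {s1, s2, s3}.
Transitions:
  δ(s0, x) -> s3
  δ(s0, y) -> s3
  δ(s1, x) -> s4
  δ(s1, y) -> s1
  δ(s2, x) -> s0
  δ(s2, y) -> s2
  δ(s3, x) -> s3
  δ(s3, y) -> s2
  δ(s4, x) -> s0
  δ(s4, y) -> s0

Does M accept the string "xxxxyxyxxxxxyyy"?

s3 --x--> s3
s3 --x--> s3
s3 --x--> s3
s3 --x--> s3
s3 --y--> s2
s2 --x--> s0
s0 --y--> s3
s3 --x--> s3
s3 --x--> s3
s3 --x--> s3
s3 --x--> s3
s3 --x--> s3
s3 --y--> s2
s2 --y--> s2
s2 --y--> s2
End in state s2, which is an accepting state.

accepted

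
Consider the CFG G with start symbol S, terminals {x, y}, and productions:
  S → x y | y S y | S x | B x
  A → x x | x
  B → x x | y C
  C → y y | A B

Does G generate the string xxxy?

no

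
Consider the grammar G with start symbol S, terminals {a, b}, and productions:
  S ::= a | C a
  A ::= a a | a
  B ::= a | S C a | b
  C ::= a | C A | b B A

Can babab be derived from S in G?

no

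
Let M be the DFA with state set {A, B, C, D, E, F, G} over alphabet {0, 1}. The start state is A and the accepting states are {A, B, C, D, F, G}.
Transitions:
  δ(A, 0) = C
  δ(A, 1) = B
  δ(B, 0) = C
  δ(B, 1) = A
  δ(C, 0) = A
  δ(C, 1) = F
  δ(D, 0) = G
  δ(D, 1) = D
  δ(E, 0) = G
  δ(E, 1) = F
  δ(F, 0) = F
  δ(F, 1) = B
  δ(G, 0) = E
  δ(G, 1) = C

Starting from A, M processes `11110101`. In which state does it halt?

A --1--> B
B --1--> A
A --1--> B
B --1--> A
A --0--> C
C --1--> F
F --0--> F
F --1--> B

B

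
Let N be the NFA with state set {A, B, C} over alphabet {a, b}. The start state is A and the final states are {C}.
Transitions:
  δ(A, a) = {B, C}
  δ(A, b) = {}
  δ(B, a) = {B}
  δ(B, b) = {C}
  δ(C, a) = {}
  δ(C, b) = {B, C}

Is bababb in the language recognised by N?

Start: {A}
read b: {}
The reachable set is empty and stays empty for the remaining 5 symbols.
Reachable ∩ accepting = {} — empty.

rejected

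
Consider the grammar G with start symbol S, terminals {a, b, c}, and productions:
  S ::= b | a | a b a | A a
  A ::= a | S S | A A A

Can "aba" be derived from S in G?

S ⇒ aba

yes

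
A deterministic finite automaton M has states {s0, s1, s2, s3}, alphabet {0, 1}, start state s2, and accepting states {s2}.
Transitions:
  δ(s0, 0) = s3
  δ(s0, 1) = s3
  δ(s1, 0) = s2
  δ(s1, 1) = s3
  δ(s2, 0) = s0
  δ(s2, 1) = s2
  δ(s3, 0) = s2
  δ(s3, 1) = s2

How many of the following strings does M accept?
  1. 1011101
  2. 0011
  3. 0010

1

1011101: rejected
0011: accepted
0010: rejected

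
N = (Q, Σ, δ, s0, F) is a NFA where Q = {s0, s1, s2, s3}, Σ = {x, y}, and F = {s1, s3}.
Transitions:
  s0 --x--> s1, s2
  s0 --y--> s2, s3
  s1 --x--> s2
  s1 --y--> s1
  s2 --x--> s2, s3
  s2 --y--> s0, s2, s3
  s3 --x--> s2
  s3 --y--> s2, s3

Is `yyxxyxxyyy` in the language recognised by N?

Start: {s0}
read y: {s2, s3}
read y: {s0, s2, s3}
read x: {s1, s2, s3}
read x: {s2, s3}
read y: {s0, s2, s3}
read x: {s1, s2, s3}
read x: {s2, s3}
read y: {s0, s2, s3}
read y: {s0, s2, s3}
read y: {s0, s2, s3}
Reachable ∩ accepting = {s3} — nonempty.

accepted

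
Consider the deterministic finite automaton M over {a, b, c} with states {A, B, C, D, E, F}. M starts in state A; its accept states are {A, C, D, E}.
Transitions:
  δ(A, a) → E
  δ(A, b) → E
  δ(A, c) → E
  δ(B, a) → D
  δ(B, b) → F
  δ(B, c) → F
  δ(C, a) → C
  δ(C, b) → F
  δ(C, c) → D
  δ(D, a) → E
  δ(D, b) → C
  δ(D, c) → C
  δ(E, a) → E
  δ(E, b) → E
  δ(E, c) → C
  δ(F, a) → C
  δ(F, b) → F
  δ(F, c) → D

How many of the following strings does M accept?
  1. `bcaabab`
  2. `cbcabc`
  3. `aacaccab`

1

`bcaabab`: rejected
`cbcabc`: accepted
`aacaccab`: rejected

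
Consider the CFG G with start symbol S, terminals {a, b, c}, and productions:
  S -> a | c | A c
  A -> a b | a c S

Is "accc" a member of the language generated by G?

yes

S ⇒ Ac ⇒ acSc ⇒ accc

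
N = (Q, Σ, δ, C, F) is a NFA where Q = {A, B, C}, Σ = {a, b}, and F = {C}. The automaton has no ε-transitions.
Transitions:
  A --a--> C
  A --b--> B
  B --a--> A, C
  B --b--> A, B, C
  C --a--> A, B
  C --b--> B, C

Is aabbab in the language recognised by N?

accepted

Start: {C}
read a: {A, B}
read a: {A, C}
read b: {B, C}
read b: {A, B, C}
read a: {A, B, C}
read b: {A, B, C}
Reachable ∩ accepting = {C} — nonempty.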